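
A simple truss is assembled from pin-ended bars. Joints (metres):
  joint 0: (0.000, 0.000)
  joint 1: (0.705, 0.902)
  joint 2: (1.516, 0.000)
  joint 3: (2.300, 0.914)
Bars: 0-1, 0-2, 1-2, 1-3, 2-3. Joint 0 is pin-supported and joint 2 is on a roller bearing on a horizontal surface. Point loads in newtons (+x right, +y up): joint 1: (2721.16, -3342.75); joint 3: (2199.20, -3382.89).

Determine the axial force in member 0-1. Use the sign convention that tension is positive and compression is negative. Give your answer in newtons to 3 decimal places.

N=4 nodes, M=5 members, R=3 reactions → 2N=8, M+R=8
member 0 (0-1): L=1.1448, (cx,cy)=(0.6158,0.7879)
member 1 (0-2): L=1.5160, (cx,cy)=(1.0000,0.0000)
member 2 (1-2): L=1.2130, (cx,cy)=(0.6686,-0.7436)
member 3 (1-3): L=1.5950, (cx,cy)=(1.0000,0.0075)
member 4 (2-3): L=1.2042, (cx,cy)=(0.6511,0.7590)
solve A·x = −loads:
  F[0-1] = +3688.5530 N (tension)
  F[0-2] = +2648.8991 N (tension)
  F[1-2] = -8351.4271 N (compression)
  F[1-3] = +5134.2126 N (tension)
  F[2-3] = -4507.7954 N (compression)
  Rx@0 = -4920.3600 N
  Ry@0 = -2906.1812 N
  Ry@2 = +9631.8212 N

3688.553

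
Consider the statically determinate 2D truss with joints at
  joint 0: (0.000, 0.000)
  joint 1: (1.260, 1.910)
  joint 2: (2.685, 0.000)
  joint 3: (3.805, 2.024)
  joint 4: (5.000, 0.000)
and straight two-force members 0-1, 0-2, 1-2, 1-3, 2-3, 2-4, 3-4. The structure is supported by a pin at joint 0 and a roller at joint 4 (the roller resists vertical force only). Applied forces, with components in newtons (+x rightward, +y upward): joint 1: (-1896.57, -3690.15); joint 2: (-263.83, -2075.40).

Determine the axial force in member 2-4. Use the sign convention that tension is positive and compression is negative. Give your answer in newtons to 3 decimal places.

779.299

N=5 nodes, M=7 members, R=3 reactions → 2N=10, M+R=10
member 0 (0-1): L=2.2882, (cx,cy)=(0.5507,0.8347)
member 1 (0-2): L=2.6850, (cx,cy)=(1.0000,0.0000)
member 2 (1-2): L=2.3830, (cx,cy)=(0.5980,-0.8015)
member 3 (1-3): L=2.5476, (cx,cy)=(0.9990,0.0447)
member 4 (2-3): L=2.3132, (cx,cy)=(0.4842,0.8750)
member 5 (2-4): L=2.3150, (cx,cy)=(1.0000,0.0000)
member 6 (3-4): L=2.3504, (cx,cy)=(0.5084,-0.8611)
solve A·x = −loads:
  F[0-1] = -5325.8329 N (compression)
  F[0-2] = +772.3207 N (tension)
  F[1-2] = +856.0596 N (tension)
  F[1-3] = -1549.6128 N (compression)
  F[2-3] = +1587.7785 N (tension)
  F[2-4] = +779.2993 N (tension)
  F[3-4] = -1532.8048 N (compression)
  Rx@0 = +2160.4000 N
  Ry@0 = +4445.6321 N
  Ry@4 = +1319.9179 N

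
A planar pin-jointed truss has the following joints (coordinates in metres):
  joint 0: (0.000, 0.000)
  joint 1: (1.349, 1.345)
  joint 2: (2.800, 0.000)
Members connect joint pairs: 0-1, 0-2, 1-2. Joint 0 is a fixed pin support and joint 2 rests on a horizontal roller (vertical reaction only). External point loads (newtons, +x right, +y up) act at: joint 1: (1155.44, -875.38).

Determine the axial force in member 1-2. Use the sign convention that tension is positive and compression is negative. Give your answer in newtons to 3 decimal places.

-1436.825

N=3 nodes, M=3 members, R=3 reactions → 2N=6, M+R=6
member 0 (0-1): L=1.9049, (cx,cy)=(0.7082,0.7061)
member 1 (0-2): L=2.8000, (cx,cy)=(1.0000,0.0000)
member 2 (1-2): L=1.9785, (cx,cy)=(0.7334,-0.6798)
solve A·x = −loads:
  F[0-1] = +143.5997 N (tension)
  F[0-2] = +1053.7490 N (tension)
  F[1-2] = -1436.8248 N (compression)
  Rx@0 = -1155.4400 N
  Ry@0 = -101.3894 N
  Ry@2 = +976.7694 N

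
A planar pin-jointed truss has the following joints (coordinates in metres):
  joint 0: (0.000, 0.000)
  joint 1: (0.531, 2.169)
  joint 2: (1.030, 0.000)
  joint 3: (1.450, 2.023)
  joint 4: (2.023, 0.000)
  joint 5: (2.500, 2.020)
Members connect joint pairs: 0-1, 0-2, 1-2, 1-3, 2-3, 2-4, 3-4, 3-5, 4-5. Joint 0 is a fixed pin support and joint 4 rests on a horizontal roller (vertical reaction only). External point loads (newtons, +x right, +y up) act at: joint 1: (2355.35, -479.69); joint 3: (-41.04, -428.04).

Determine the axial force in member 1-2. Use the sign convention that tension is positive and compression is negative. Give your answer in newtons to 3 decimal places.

-2335.571

N=6 nodes, M=9 members, R=3 reactions → 2N=12, M+R=12
member 0 (0-1): L=2.2331, (cx,cy)=(0.2378,0.9713)
member 1 (0-2): L=1.0300, (cx,cy)=(1.0000,0.0000)
member 2 (1-2): L=2.2257, (cx,cy)=(0.2242,-0.9745)
member 3 (1-3): L=0.9305, (cx,cy)=(0.9876,-0.1569)
member 4 (2-3): L=2.0661, (cx,cy)=(0.2033,0.9791)
member 5 (2-4): L=0.9930, (cx,cy)=(1.0000,0.0000)
member 6 (3-4): L=2.1026, (cx,cy)=(0.2725,-0.9621)
member 7 (3-5): L=1.0500, (cx,cy)=(1.0000,-0.0029)
member 8 (4-5): L=2.0756, (cx,cy)=(0.2298,0.9732)
solve A·x = −loads:
  F[0-1] = +2068.6116 N (tension)
  F[0-2] = +1822.4125 N (tension)
  F[1-2] = -2335.5708 N (compression)
  F[1-3] = -1356.6126 N (compression)
  F[2-3] = +2324.6489 N (tension)
  F[2-4] = +826.2207 N (tension)
  F[3-4] = -3031.7596 N (compression)
  F[3-5] = -0.0000 N (compression)
  F[4-5] = +0.0000 N (tension)
  Rx@0 = -2314.3100 N
  Ry@0 = -2009.2762 N
  Ry@4 = +2917.0062 N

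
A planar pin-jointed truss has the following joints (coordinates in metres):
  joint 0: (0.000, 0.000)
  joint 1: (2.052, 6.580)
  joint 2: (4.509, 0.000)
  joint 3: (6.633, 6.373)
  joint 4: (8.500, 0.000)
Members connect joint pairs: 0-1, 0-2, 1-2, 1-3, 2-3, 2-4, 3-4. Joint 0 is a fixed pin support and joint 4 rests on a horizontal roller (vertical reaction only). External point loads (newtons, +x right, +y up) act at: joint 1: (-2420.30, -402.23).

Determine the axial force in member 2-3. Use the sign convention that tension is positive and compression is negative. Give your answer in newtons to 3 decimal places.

N=5 nodes, M=7 members, R=3 reactions → 2N=10, M+R=10
member 0 (0-1): L=6.8925, (cx,cy)=(0.2977,0.9547)
member 1 (0-2): L=4.5090, (cx,cy)=(1.0000,0.0000)
member 2 (1-2): L=7.0238, (cx,cy)=(0.3498,-0.9368)
member 3 (1-3): L=4.5857, (cx,cy)=(0.9990,-0.0451)
member 4 (2-3): L=6.7176, (cx,cy)=(0.3162,0.9487)
member 5 (2-4): L=3.9910, (cx,cy)=(1.0000,0.0000)
member 6 (3-4): L=6.6408, (cx,cy)=(0.2811,-0.9597)
solve A·x = −loads:
  F[0-1] = -2282.2099 N (compression)
  F[0-2] = -1740.8560 N (compression)
  F[1-2] = +1843.4383 N (tension)
  F[1-3] = +1097.1166 N (tension)
  F[2-3] = -1820.3570 N (compression)
  F[2-4] = -520.4321 N (compression)
  F[3-4] = +1851.1564 N (tension)
  Rx@0 = +2420.3000 N
  Ry@0 = +2178.7239 N
  Ry@4 = -1776.4939 N

-1820.357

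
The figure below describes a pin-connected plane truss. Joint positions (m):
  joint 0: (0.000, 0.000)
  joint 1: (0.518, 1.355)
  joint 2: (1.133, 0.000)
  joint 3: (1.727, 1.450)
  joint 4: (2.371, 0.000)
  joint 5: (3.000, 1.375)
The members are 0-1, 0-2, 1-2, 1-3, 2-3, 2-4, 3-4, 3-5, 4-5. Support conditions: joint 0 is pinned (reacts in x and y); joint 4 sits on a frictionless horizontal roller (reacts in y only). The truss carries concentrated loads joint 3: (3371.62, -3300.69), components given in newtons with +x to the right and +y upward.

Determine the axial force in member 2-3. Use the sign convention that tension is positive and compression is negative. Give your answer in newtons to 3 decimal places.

1179.517

N=6 nodes, M=9 members, R=3 reactions → 2N=12, M+R=12
member 0 (0-1): L=1.4506, (cx,cy)=(0.3571,0.9341)
member 1 (0-2): L=1.1330, (cx,cy)=(1.0000,0.0000)
member 2 (1-2): L=1.4880, (cx,cy)=(0.4133,-0.9106)
member 3 (1-3): L=1.2127, (cx,cy)=(0.9969,0.0783)
member 4 (2-3): L=1.5670, (cx,cy)=(0.3791,0.9254)
member 5 (2-4): L=1.2380, (cx,cy)=(1.0000,0.0000)
member 6 (3-4): L=1.5866, (cx,cy)=(0.4059,-0.9139)
member 7 (3-5): L=1.2752, (cx,cy)=(0.9983,-0.0588)
member 8 (4-5): L=1.5120, (cx,cy)=(0.4160,0.9094)
solve A·x = −loads:
  F[0-1] = +1247.6739 N (tension)
  F[0-2] = +2926.0951 N (tension)
  F[1-2] = -1198.6455 N (compression)
  F[1-3] = +943.8213 N (tension)
  F[2-3] = +1179.5169 N (tension)
  F[2-4] = +1983.5677 N (tension)
  F[3-4] = -4886.7838 N (compression)
  F[3-5] = -0.0000 N (compression)
  F[4-5] = +0.0000 N (tension)
  Rx@0 = -3371.6200 N
  Ry@0 = -1165.4174 N
  Ry@4 = +4466.1074 N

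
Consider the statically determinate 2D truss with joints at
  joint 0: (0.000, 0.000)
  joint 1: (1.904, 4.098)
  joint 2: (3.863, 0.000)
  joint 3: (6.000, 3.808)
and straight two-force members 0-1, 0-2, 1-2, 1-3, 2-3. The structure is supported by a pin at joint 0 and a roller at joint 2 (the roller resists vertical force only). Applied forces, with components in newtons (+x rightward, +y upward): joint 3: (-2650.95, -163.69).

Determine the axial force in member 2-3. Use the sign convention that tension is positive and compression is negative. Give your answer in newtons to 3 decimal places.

N=4 nodes, M=5 members, R=3 reactions → 2N=8, M+R=8
member 0 (0-1): L=4.5187, (cx,cy)=(0.4214,0.9069)
member 1 (0-2): L=3.8630, (cx,cy)=(1.0000,0.0000)
member 2 (1-2): L=4.5422, (cx,cy)=(0.4313,-0.9022)
member 3 (1-3): L=4.1063, (cx,cy)=(0.9975,-0.0706)
member 4 (2-3): L=4.3667, (cx,cy)=(0.4894,0.8721)
solve A·x = −loads:
  F[0-1] = -2781.6407 N (compression)
  F[0-2] = -1478.8824 N (compression)
  F[1-2] = +2989.2245 N (tension)
  F[1-3] = -2467.4571 N (compression)
  F[2-3] = -387.5306 N (compression)
  Rx@0 = +2650.9500 N
  Ry@0 = +2522.6539 N
  Ry@2 = -2358.9639 N

-387.531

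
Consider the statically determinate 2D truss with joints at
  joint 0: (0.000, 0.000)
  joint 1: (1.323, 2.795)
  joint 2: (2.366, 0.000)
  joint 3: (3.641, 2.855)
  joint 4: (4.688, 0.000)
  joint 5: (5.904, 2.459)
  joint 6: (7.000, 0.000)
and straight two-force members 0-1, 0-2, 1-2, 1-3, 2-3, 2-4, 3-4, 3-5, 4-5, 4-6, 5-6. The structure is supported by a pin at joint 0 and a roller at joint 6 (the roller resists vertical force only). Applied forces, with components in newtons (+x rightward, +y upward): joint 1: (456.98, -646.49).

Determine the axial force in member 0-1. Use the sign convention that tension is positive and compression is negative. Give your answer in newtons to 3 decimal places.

-378.199

N=7 nodes, M=11 members, R=3 reactions → 2N=14, M+R=14
member 0 (0-1): L=3.0923, (cx,cy)=(0.4278,0.9039)
member 1 (0-2): L=2.3660, (cx,cy)=(1.0000,0.0000)
member 2 (1-2): L=2.9833, (cx,cy)=(0.3496,-0.9369)
member 3 (1-3): L=2.3188, (cx,cy)=(0.9997,0.0259)
member 4 (2-3): L=3.1268, (cx,cy)=(0.4078,0.9131)
member 5 (2-4): L=2.3220, (cx,cy)=(1.0000,0.0000)
member 6 (3-4): L=3.0409, (cx,cy)=(0.3443,-0.9389)
member 7 (3-5): L=2.2974, (cx,cy)=(0.9850,-0.1724)
member 8 (4-5): L=2.7432, (cx,cy)=(0.4433,0.8964)
member 9 (4-6): L=2.3120, (cx,cy)=(1.0000,0.0000)
member 10 (5-6): L=2.6922, (cx,cy)=(0.4071,-0.9134)
solve A·x = −loads:
  F[0-1] = -378.1993 N (compression)
  F[0-2] = +618.7873 N (tension)
  F[1-2] = -338.9944 N (compression)
  F[1-3] = -500.4367 N (compression)
  F[2-3] = +347.8334 N (tension)
  F[2-4] = +358.4332 N (tension)
  F[3-4] = -275.3560 N (compression)
  F[3-5] = -267.6331 N (compression)
  F[4-5] = +288.4026 N (tension)
  F[4-6] = +135.7864 N (tension)
  F[5-6] = -333.5430 N (compression)
  Rx@0 = -456.9800 N
  Ry@0 = +341.8378 N
  Ry@6 = +304.6522 N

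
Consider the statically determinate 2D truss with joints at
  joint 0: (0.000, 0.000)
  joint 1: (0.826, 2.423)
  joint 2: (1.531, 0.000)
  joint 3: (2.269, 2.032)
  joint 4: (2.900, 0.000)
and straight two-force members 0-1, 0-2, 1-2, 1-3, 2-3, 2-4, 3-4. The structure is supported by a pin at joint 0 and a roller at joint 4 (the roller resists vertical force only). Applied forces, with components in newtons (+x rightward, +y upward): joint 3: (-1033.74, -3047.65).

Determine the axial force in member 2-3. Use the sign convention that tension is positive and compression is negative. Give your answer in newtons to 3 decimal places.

-1750.492

N=5 nodes, M=7 members, R=3 reactions → 2N=10, M+R=10
member 0 (0-1): L=2.5599, (cx,cy)=(0.3227,0.9465)
member 1 (0-2): L=1.5310, (cx,cy)=(1.0000,0.0000)
member 2 (1-2): L=2.5235, (cx,cy)=(0.2794,-0.9602)
member 3 (1-3): L=1.4950, (cx,cy)=(0.9652,-0.2615)
member 4 (2-3): L=2.1619, (cx,cy)=(0.3414,0.9399)
member 5 (2-4): L=1.3690, (cx,cy)=(1.0000,0.0000)
member 6 (3-4): L=2.1277, (cx,cy)=(0.2966,-0.9550)
solve A·x = −loads:
  F[0-1] = -1465.8622 N (compression)
  F[0-2] = -560.7561 N (compression)
  F[1-2] = +1713.5683 N (tension)
  F[1-3] = -986.0329 N (compression)
  F[2-3] = -1750.4918 N (compression)
  F[2-4] = +515.5421 N (tension)
  F[3-4] = -1738.3966 N (compression)
  Rx@0 = +1033.7400 N
  Ry@0 = +1387.4575 N
  Ry@4 = +1660.1925 N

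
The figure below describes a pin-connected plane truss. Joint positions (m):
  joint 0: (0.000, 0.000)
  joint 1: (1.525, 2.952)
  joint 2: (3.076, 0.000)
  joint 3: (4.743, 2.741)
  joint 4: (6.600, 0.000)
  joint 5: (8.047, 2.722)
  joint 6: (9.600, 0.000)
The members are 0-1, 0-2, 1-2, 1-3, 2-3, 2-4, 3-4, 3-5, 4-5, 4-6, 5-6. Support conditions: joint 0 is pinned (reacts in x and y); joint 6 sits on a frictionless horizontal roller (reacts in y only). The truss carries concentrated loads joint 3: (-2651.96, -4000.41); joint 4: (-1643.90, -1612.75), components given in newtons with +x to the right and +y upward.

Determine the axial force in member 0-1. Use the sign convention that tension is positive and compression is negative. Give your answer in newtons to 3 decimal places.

N=7 nodes, M=11 members, R=3 reactions → 2N=14, M+R=14
member 0 (0-1): L=3.3226, (cx,cy)=(0.4590,0.8885)
member 1 (0-2): L=3.0760, (cx,cy)=(1.0000,0.0000)
member 2 (1-2): L=3.3347, (cx,cy)=(0.4651,-0.8852)
member 3 (1-3): L=3.2249, (cx,cy)=(0.9979,-0.0654)
member 4 (2-3): L=3.2081, (cx,cy)=(0.5196,0.8544)
member 5 (2-4): L=3.5240, (cx,cy)=(1.0000,0.0000)
member 6 (3-4): L=3.3108, (cx,cy)=(0.5609,-0.8279)
member 7 (3-5): L=3.3041, (cx,cy)=(1.0000,-0.0058)
member 8 (4-5): L=3.0827, (cx,cy)=(0.4694,0.8830)
member 9 (4-6): L=3.0000, (cx,cy)=(1.0000,0.0000)
member 10 (5-6): L=3.1339, (cx,cy)=(0.4956,-0.8686)
solve A·x = −loads:
  F[0-1] = -3697.5969 N (compression)
  F[0-2] = -2598.7646 N (compression)
  F[1-2] = +3973.5562 N (tension)
  F[1-3] = -3552.8727 N (compression)
  F[2-3] = -4117.0429 N (compression)
  F[2-4] = +1388.7001 N (tension)
  F[3-4] = -846.2080 N (compression)
  F[3-5] = -2558.0143 N (compression)
  F[4-5] = +2619.8703 N (tension)
  F[4-6] = +1328.2249 N (tension)
  F[5-6] = -2680.2793 N (compression)
  Rx@0 = +4295.8600 N
  Ry@0 = +3285.1316 N
  Ry@6 = +2328.0284 N

-3697.597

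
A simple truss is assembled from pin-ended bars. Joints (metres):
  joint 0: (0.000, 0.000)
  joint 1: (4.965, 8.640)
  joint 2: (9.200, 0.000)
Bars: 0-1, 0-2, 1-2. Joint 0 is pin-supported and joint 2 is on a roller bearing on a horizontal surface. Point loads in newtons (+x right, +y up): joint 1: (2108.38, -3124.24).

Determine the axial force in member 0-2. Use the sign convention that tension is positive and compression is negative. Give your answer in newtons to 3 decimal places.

1796.990

N=3 nodes, M=3 members, R=3 reactions → 2N=6, M+R=6
member 0 (0-1): L=9.9650, (cx,cy)=(0.4982,0.8670)
member 1 (0-2): L=9.2000, (cx,cy)=(1.0000,0.0000)
member 2 (1-2): L=9.6221, (cx,cy)=(0.4401,-0.8979)
solve A·x = −loads:
  F[0-1] = +624.9734 N (tension)
  F[0-2] = +1796.9902 N (tension)
  F[1-2] = -4082.8385 N (compression)
  Rx@0 = -2108.3800 N
  Ry@0 = -541.8747 N
  Ry@2 = +3666.1147 N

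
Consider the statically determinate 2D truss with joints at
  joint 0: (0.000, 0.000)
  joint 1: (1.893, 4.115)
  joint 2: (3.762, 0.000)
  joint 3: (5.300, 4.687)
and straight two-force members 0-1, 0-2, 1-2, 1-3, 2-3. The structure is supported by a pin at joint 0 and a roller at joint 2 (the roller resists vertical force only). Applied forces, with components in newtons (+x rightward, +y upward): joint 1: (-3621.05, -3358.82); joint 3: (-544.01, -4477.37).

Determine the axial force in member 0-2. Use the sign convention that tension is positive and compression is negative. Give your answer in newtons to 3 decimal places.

N=4 nodes, M=5 members, R=3 reactions → 2N=8, M+R=8
member 0 (0-1): L=4.5295, (cx,cy)=(0.4179,0.9085)
member 1 (0-2): L=3.7620, (cx,cy)=(1.0000,0.0000)
member 2 (1-2): L=4.5196, (cx,cy)=(0.4135,-0.9105)
member 3 (1-3): L=3.4547, (cx,cy)=(0.9862,0.1656)
member 4 (2-3): L=4.9329, (cx,cy)=(0.3118,0.9502)
solve A·x = −loads:
  F[0-1] = -4927.8135 N (compression)
  F[0-2] = -2105.6093 N (compression)
  F[1-2] = +1408.4742 N (tension)
  F[1-3] = +992.8479 N (tension)
  F[2-3] = -4885.2756 N (compression)
  Rx@0 = +4165.0600 N
  Ry@0 = +4476.8302 N
  Ry@2 = +3359.3598 N

-2105.609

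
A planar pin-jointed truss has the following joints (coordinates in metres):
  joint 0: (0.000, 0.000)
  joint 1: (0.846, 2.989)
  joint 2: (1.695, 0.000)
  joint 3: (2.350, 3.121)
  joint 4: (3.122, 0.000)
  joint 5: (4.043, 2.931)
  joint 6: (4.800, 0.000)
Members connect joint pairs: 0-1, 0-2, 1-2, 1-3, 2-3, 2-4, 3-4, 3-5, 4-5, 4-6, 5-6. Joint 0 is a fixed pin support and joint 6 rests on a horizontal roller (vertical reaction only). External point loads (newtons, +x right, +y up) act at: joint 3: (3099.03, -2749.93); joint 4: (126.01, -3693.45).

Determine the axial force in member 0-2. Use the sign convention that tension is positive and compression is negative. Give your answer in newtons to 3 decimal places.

N=7 nodes, M=11 members, R=3 reactions → 2N=14, M+R=14
member 0 (0-1): L=3.1064, (cx,cy)=(0.2723,0.9622)
member 1 (0-2): L=1.6950, (cx,cy)=(1.0000,0.0000)
member 2 (1-2): L=3.1072, (cx,cy)=(0.2732,-0.9619)
member 3 (1-3): L=1.5098, (cx,cy)=(0.9962,0.0874)
member 4 (2-3): L=3.1890, (cx,cy)=(0.2054,0.9787)
member 5 (2-4): L=1.4270, (cx,cy)=(1.0000,0.0000)
member 6 (3-4): L=3.2151, (cx,cy)=(0.2401,-0.9707)
member 7 (3-5): L=1.7036, (cx,cy)=(0.9938,-0.1115)
member 8 (4-5): L=3.0723, (cx,cy)=(0.2998,0.9540)
member 9 (4-6): L=1.6780, (cx,cy)=(1.0000,0.0000)
member 10 (5-6): L=3.0272, (cx,cy)=(0.2501,-0.9682)
solve A·x = −loads:
  F[0-1] = -706.4671 N (compression)
  F[0-2] = +3417.4388 N (tension)
  F[1-2] = +672.3383 N (tension)
  F[1-3] = -377.5496 N (compression)
  F[2-3] = -660.8440 N (compression)
  F[2-4] = +3736.8773 N (tension)
  F[3-4] = -1764.0797 N (compression)
  F[3-5] = -3207.2858 N (compression)
  F[4-5] = +5666.5238 N (tension)
  F[4-6] = +1488.5901 N (tension)
  F[5-6] = -5952.7452 N (compression)
  Rx@0 = -3225.0400 N
  Ry@0 = +679.7635 N
  Ry@6 = +5763.6165 N

3417.439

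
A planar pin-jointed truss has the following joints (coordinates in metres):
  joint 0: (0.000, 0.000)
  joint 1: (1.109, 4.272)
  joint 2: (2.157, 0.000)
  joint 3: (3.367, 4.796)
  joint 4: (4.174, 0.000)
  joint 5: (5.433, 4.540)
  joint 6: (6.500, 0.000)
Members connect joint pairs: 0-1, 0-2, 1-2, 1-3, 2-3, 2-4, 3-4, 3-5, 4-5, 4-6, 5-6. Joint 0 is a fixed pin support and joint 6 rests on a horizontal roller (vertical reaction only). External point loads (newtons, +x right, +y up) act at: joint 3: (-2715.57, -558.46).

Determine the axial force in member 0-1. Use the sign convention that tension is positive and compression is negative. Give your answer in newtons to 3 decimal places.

-2348.187

N=7 nodes, M=11 members, R=3 reactions → 2N=14, M+R=14
member 0 (0-1): L=4.4136, (cx,cy)=(0.2513,0.9679)
member 1 (0-2): L=2.1570, (cx,cy)=(1.0000,0.0000)
member 2 (1-2): L=4.3987, (cx,cy)=(0.2383,-0.9712)
member 3 (1-3): L=2.3180, (cx,cy)=(0.9741,0.2261)
member 4 (2-3): L=4.9463, (cx,cy)=(0.2446,0.9696)
member 5 (2-4): L=2.0170, (cx,cy)=(1.0000,0.0000)
member 6 (3-4): L=4.8634, (cx,cy)=(0.1659,-0.9861)
member 7 (3-5): L=2.0818, (cx,cy)=(0.9924,-0.1230)
member 8 (4-5): L=4.7113, (cx,cy)=(0.2672,0.9636)
member 9 (4-6): L=2.3260, (cx,cy)=(1.0000,0.0000)
member 10 (5-6): L=4.6637, (cx,cy)=(0.2288,-0.9735)
solve A·x = −loads:
  F[0-1] = -2348.1867 N (compression)
  F[0-2] = -2125.5439 N (compression)
  F[1-2] = +2080.8003 N (tension)
  F[1-3] = -1114.6382 N (compression)
  F[2-3] = -2084.2037 N (compression)
  F[2-4] = -1119.9303 N (compression)
  F[3-4] = +1631.7914 N (tension)
  F[3-5] = +855.6571 N (tension)
  F[4-5] = -1669.8986 N (compression)
  F[4-6] = -402.9196 N (compression)
  F[5-6] = +1761.1017 N (tension)
  Rx@0 = +2715.5700 N
  Ry@0 = +2272.8506 N
  Ry@6 = -1714.3906 N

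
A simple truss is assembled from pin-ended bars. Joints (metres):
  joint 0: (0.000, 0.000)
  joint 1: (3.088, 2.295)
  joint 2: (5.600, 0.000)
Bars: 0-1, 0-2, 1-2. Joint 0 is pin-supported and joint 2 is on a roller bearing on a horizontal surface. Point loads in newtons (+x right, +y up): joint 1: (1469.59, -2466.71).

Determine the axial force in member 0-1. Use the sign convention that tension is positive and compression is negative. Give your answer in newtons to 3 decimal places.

N=3 nodes, M=3 members, R=3 reactions → 2N=6, M+R=6
member 0 (0-1): L=3.8474, (cx,cy)=(0.8026,0.5965)
member 1 (0-2): L=5.6000, (cx,cy)=(1.0000,0.0000)
member 2 (1-2): L=3.4025, (cx,cy)=(0.7383,-0.6745)
solve A·x = −loads:
  F[0-1] = -845.3064 N (compression)
  F[0-2] = +2148.0433 N (tension)
  F[1-2] = -2909.5417 N (compression)
  Rx@0 = -1469.5900 N
  Ry@0 = +504.2262 N
  Ry@2 = +1962.4838 N

-845.306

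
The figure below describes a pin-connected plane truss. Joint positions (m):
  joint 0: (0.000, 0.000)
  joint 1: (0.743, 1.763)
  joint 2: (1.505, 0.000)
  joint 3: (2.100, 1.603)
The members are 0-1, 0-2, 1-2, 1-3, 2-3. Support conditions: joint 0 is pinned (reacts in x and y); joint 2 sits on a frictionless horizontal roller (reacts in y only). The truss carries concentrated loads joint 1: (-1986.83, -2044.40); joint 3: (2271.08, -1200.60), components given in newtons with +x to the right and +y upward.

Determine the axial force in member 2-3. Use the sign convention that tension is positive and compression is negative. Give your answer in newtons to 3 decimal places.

N=4 nodes, M=5 members, R=3 reactions → 2N=8, M+R=8
member 0 (0-1): L=1.9132, (cx,cy)=(0.3884,0.9215)
member 1 (0-2): L=1.5050, (cx,cy)=(1.0000,0.0000)
member 2 (1-2): L=1.9206, (cx,cy)=(0.3967,-0.9179)
member 3 (1-3): L=1.3664, (cx,cy)=(0.9931,-0.1171)
member 4 (2-3): L=1.7099, (cx,cy)=(0.3480,0.9375)
solve A·x = −loads:
  F[0-1] = -508.8556 N (compression)
  F[0-2] = +481.8695 N (tension)
  F[1-2] = -2050.6768 N (compression)
  F[1-3] = +2620.8364 N (tension)
  F[2-3] = -953.2896 N (compression)
  Rx@0 = -284.2500 N
  Ry@0 = +468.9142 N
  Ry@2 = +2776.0858 N

-953.290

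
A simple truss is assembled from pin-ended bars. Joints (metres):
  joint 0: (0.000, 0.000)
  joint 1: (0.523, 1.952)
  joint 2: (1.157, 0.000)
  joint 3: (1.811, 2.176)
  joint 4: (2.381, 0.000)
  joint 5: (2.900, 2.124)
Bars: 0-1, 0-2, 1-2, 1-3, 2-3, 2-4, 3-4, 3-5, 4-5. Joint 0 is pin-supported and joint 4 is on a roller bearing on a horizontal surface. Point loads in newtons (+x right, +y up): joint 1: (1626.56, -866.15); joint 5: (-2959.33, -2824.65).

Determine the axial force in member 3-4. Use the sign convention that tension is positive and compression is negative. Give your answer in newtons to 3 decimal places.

N=6 nodes, M=9 members, R=3 reactions → 2N=12, M+R=12
member 0 (0-1): L=2.0208, (cx,cy)=(0.2588,0.9659)
member 1 (0-2): L=1.1570, (cx,cy)=(1.0000,0.0000)
member 2 (1-2): L=2.0524, (cx,cy)=(0.3089,-0.9511)
member 3 (1-3): L=1.3073, (cx,cy)=(0.9852,0.1713)
member 4 (2-3): L=2.2722, (cx,cy)=(0.2878,0.9577)
member 5 (2-4): L=1.2240, (cx,cy)=(1.0000,0.0000)
member 6 (3-4): L=2.2494, (cx,cy)=(0.2534,-0.9674)
member 7 (3-5): L=1.0902, (cx,cy)=(0.9989,-0.0477)
member 8 (4-5): L=2.1865, (cx,cy)=(0.2374,0.9714)
solve A·x = −loads:
  F[0-1] = -1414.8063 N (compression)
  F[0-2] = -966.6152 N (compression)
  F[1-2] = +153.1579 N (tension)
  F[1-3] = -2070.6480 N (compression)
  F[2-3] = -152.1041 N (compression)
  F[2-4] = -875.5228 N (compression)
  F[3-4] = +628.0546 N (tension)
  F[3-5] = -2245.5113 N (compression)
  F[4-5] = -3018.0060 N (compression)
  Rx@0 = +1332.7700 N
  Ry@0 = +1366.6044 N
  Ry@4 = +2324.1956 N

628.055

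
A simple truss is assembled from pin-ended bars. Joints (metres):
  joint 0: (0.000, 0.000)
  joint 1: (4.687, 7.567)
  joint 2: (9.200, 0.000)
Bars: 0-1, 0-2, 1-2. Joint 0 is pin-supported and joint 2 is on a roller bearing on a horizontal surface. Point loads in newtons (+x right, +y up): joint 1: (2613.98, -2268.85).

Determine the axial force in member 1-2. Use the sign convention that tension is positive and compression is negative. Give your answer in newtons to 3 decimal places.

-3849.184

N=3 nodes, M=3 members, R=3 reactions → 2N=6, M+R=6
member 0 (0-1): L=8.9010, (cx,cy)=(0.5266,0.8501)
member 1 (0-2): L=9.2000, (cx,cy)=(1.0000,0.0000)
member 2 (1-2): L=8.8106, (cx,cy)=(0.5122,-0.8589)
solve A·x = −loads:
  F[0-1] = +1219.8460 N (tension)
  F[0-2] = +1971.6442 N (tension)
  F[1-2] = -3849.1839 N (compression)
  Rx@0 = -2613.9800 N
  Ry@0 = -1037.0290 N
  Ry@2 = +3305.8790 N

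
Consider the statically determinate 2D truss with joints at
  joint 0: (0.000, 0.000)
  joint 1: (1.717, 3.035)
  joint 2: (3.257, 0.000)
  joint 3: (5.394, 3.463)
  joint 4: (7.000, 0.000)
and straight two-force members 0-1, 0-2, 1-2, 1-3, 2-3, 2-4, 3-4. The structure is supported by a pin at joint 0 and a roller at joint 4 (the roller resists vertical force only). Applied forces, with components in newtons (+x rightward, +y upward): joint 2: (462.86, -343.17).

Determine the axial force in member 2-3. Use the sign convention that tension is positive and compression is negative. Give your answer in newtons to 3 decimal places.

N=5 nodes, M=7 members, R=3 reactions → 2N=10, M+R=10
member 0 (0-1): L=3.4870, (cx,cy)=(0.4924,0.8704)
member 1 (0-2): L=3.2570, (cx,cy)=(1.0000,0.0000)
member 2 (1-2): L=3.4034, (cx,cy)=(0.4525,-0.8918)
member 3 (1-3): L=3.7018, (cx,cy)=(0.9933,0.1156)
member 4 (2-3): L=4.0693, (cx,cy)=(0.5252,0.8510)
member 5 (2-4): L=3.7430, (cx,cy)=(1.0000,0.0000)
member 6 (3-4): L=3.8173, (cx,cy)=(0.4207,-0.9072)
solve A·x = −loads:
  F[0-1] = -210.8273 N (compression)
  F[0-2] = +566.6708 N (tension)
  F[1-2] = +181.4990 N (tension)
  F[1-3] = -187.1936 N (compression)
  F[2-3] = +213.0593 N (tension)
  F[2-4] = +74.0495 N (tension)
  F[3-4] = -176.0071 N (compression)
  Rx@0 = -462.8600 N
  Ry@0 = +183.4979 N
  Ry@4 = +159.6721 N

213.059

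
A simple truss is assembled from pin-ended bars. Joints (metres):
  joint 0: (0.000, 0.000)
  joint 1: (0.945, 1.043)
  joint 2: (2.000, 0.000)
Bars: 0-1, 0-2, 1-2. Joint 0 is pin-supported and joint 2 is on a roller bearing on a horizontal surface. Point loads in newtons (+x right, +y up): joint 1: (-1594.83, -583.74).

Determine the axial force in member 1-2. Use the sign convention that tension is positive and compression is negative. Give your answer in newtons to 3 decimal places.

790.678

N=3 nodes, M=3 members, R=3 reactions → 2N=6, M+R=6
member 0 (0-1): L=1.4074, (cx,cy)=(0.6714,0.7411)
member 1 (0-2): L=2.0000, (cx,cy)=(1.0000,0.0000)
member 2 (1-2): L=1.4835, (cx,cy)=(0.7111,-0.7031)
solve A·x = −loads:
  F[0-1] = -1537.8243 N (compression)
  F[0-2] = -562.2823 N (compression)
  F[1-2] = +790.6778 N (tension)
  Rx@0 = +1594.8300 N
  Ry@0 = +1139.6267 N
  Ry@2 = -555.8867 N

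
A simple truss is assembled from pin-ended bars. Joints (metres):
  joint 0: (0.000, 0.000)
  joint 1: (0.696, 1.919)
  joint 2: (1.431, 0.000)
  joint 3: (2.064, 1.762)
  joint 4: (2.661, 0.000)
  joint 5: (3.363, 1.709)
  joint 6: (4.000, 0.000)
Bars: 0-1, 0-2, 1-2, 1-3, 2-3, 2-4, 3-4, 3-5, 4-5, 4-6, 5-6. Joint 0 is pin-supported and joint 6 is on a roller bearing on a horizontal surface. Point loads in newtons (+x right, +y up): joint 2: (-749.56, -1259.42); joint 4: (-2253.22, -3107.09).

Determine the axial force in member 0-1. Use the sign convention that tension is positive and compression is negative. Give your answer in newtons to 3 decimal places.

N=7 nodes, M=11 members, R=3 reactions → 2N=14, M+R=14
member 0 (0-1): L=2.0413, (cx,cy)=(0.3410,0.9401)
member 1 (0-2): L=1.4310, (cx,cy)=(1.0000,0.0000)
member 2 (1-2): L=2.0549, (cx,cy)=(0.3577,-0.9338)
member 3 (1-3): L=1.3770, (cx,cy)=(0.9935,-0.1140)
member 4 (2-3): L=1.8723, (cx,cy)=(0.3381,0.9411)
member 5 (2-4): L=1.2300, (cx,cy)=(1.0000,0.0000)
member 6 (3-4): L=1.8604, (cx,cy)=(0.3209,-0.9471)
member 7 (3-5): L=1.3001, (cx,cy)=(0.9992,-0.0408)
member 8 (4-5): L=1.8476, (cx,cy)=(0.3800,0.9250)
member 9 (4-6): L=1.3390, (cx,cy)=(1.0000,0.0000)
member 10 (5-6): L=1.8239, (cx,cy)=(0.3493,-0.9370)
solve A·x = −loads:
  F[0-1] = -1966.8140 N (compression)
  F[0-2] = -2332.1824 N (compression)
  F[1-2] = +2157.1776 N (tension)
  F[1-3] = -1451.6312 N (compression)
  F[2-3] = -802.2983 N (compression)
  F[2-4] = -539.8021 N (compression)
  F[3-4] = +706.0334 N (tension)
  F[3-5] = -1941.5984 N (compression)
  F[4-5] = +2636.0963 N (tension)
  F[4-6] = +938.3726 N (tension)
  F[5-6] = -2686.7446 N (compression)
  Rx@0 = +3002.7800 N
  Ry@0 = +1848.9609 N
  Ry@6 = +2517.5491 N

-1966.814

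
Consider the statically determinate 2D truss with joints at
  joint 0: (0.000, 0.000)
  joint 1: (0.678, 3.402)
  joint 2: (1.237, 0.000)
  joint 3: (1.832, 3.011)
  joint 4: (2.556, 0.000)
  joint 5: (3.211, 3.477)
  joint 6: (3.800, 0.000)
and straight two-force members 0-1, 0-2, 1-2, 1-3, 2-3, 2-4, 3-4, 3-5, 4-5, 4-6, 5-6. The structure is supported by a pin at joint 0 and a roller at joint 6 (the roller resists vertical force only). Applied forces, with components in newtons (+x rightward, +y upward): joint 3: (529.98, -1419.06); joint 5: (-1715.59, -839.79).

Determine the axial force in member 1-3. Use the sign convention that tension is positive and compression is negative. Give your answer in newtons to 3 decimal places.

-819.160

N=7 nodes, M=11 members, R=3 reactions → 2N=14, M+R=14
member 0 (0-1): L=3.4689, (cx,cy)=(0.1955,0.9807)
member 1 (0-2): L=1.2370, (cx,cy)=(1.0000,0.0000)
member 2 (1-2): L=3.4476, (cx,cy)=(0.1621,-0.9868)
member 3 (1-3): L=1.2184, (cx,cy)=(0.9471,-0.3209)
member 4 (2-3): L=3.0692, (cx,cy)=(0.1939,0.9810)
member 5 (2-4): L=1.3190, (cx,cy)=(1.0000,0.0000)
member 6 (3-4): L=3.0968, (cx,cy)=(0.2338,-0.9723)
member 7 (3-5): L=1.4556, (cx,cy)=(0.9474,0.3201)
member 8 (4-5): L=3.5382, (cx,cy)=(0.1851,0.9827)
member 9 (4-6): L=1.2440, (cx,cy)=(1.0000,0.0000)
member 10 (5-6): L=3.5265, (cx,cy)=(0.1670,-0.9860)
solve A·x = −loads:
  F[0-1] = -2054.5415 N (compression)
  F[0-2] = -784.0481 N (compression)
  F[1-2] = +2308.3314 N (tension)
  F[1-3] = -819.1600 N (compression)
  F[2-3] = -2321.8337 N (compression)
  F[2-4] = +40.3373 N (tension)
  F[3-4] = +2.3619 N (tension)
  F[3-5] = -1854.0587 N (compression)
  F[4-5] = -2.3369 N (compression)
  F[4-6] = +41.3221 N (tension)
  F[5-6] = -247.4086 N (compression)
  Rx@0 = +1185.6100 N
  Ry@0 = +2014.9166 N
  Ry@6 = +243.9334 N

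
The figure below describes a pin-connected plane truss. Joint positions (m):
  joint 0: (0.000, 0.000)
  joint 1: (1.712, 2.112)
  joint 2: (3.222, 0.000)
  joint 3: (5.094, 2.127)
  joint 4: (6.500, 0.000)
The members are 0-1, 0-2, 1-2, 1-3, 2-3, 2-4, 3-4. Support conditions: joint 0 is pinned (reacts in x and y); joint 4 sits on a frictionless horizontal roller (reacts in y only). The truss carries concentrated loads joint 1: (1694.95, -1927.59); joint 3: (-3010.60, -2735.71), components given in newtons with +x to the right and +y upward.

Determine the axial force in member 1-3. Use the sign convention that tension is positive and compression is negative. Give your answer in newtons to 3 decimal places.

N=5 nodes, M=7 members, R=3 reactions → 2N=10, M+R=10
member 0 (0-1): L=2.7187, (cx,cy)=(0.6297,0.7768)
member 1 (0-2): L=3.2220, (cx,cy)=(1.0000,0.0000)
member 2 (1-2): L=2.5963, (cx,cy)=(0.5816,-0.8135)
member 3 (1-3): L=3.3820, (cx,cy)=(1.0000,0.0044)
member 4 (2-3): L=2.8335, (cx,cy)=(0.6607,0.7507)
member 5 (2-4): L=3.2780, (cx,cy)=(1.0000,0.0000)
member 6 (3-4): L=2.5497, (cx,cy)=(0.5514,-0.8342)
solve A·x = −loads:
  F[0-1] = -3148.7828 N (compression)
  F[0-2] = +667.1574 N (tension)
  F[1-2] = +615.3750 N (tension)
  F[1-3] = -4035.7007 N (compression)
  F[2-3] = -666.8576 N (compression)
  F[2-4] = +1465.6376 N (tension)
  F[3-4] = -2657.8483 N (compression)
  Rx@0 = +1315.6500 N
  Ry@0 = +2446.0802 N
  Ry@4 = +2217.2198 N

-4035.701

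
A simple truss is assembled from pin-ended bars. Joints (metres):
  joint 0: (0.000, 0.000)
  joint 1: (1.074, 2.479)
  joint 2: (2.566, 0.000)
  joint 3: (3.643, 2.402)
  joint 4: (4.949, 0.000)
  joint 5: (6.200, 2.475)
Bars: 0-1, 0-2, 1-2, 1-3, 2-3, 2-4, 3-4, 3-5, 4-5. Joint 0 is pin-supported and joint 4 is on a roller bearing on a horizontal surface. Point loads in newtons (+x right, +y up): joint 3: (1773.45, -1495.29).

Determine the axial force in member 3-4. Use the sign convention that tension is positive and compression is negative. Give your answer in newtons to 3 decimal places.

-2232.619

N=6 nodes, M=9 members, R=3 reactions → 2N=12, M+R=12
member 0 (0-1): L=2.7017, (cx,cy)=(0.3975,0.9176)
member 1 (0-2): L=2.5660, (cx,cy)=(1.0000,0.0000)
member 2 (1-2): L=2.8934, (cx,cy)=(0.5157,-0.8568)
member 3 (1-3): L=2.5702, (cx,cy)=(0.9996,-0.0300)
member 4 (2-3): L=2.6324, (cx,cy)=(0.4091,0.9125)
member 5 (2-4): L=2.3830, (cx,cy)=(1.0000,0.0000)
member 6 (3-4): L=2.7341, (cx,cy)=(0.4777,-0.8785)
member 7 (3-5): L=2.5580, (cx,cy)=(0.9996,0.0285)
member 8 (4-5): L=2.7732, (cx,cy)=(0.4511,0.8925)
solve A·x = −loads:
  F[0-1] = +508.0175 N (tension)
  F[0-2] = +1571.4954 N (tension)
  F[1-2] = -561.2551 N (compression)
  F[1-3] = +491.5945 N (tension)
  F[2-3] = +527.0042 N (tension)
  F[2-4] = +1066.4617 N (tension)
  F[3-4] = -2232.6193 N (compression)
  F[3-5] = -0.0000 N (compression)
  F[4-5] = +0.0000 N (tension)
  Rx@0 = -1773.4500 N
  Ry@0 = -466.1504 N
  Ry@4 = +1961.4404 N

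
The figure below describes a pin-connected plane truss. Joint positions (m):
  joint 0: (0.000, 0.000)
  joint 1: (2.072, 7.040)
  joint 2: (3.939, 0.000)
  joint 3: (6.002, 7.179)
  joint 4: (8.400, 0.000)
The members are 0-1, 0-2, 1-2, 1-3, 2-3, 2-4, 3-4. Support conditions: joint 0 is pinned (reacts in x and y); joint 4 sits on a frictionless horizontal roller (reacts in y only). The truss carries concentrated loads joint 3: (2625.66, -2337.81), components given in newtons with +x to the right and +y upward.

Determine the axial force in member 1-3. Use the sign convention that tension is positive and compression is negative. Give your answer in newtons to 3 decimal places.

N=5 nodes, M=7 members, R=3 reactions → 2N=10, M+R=10
member 0 (0-1): L=7.3386, (cx,cy)=(0.2823,0.9593)
member 1 (0-2): L=3.9390, (cx,cy)=(1.0000,0.0000)
member 2 (1-2): L=7.2834, (cx,cy)=(0.2563,-0.9666)
member 3 (1-3): L=3.9325, (cx,cy)=(0.9994,0.0353)
member 4 (2-3): L=7.4695, (cx,cy)=(0.2762,0.9611)
member 5 (2-4): L=4.4610, (cx,cy)=(1.0000,0.0000)
member 6 (3-4): L=7.5689, (cx,cy)=(0.3168,-0.9485)
solve A·x = −loads:
  F[0-1] = +1643.4801 N (tension)
  F[0-2] = +2161.6343 N (tension)
  F[1-2] = -1599.1334 N (compression)
  F[1-3] = +874.4906 N (tension)
  F[2-3] = +1608.2575 N (tension)
  F[2-4] = +1307.5338 N (tension)
  F[3-4] = -4127.0265 N (compression)
  Rx@0 = -2625.6600 N
  Ry@0 = -1576.6125 N
  Ry@4 = +3914.4225 N

874.491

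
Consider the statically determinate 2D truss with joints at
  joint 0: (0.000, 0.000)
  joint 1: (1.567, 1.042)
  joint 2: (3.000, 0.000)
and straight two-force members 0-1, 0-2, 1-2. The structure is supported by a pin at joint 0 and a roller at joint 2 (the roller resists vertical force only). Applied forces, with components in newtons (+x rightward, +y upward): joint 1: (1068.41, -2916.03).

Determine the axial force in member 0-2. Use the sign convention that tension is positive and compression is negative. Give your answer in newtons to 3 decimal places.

N=3 nodes, M=3 members, R=3 reactions → 2N=6, M+R=6
member 0 (0-1): L=1.8818, (cx,cy)=(0.8327,0.5537)
member 1 (0-2): L=3.0000, (cx,cy)=(1.0000,0.0000)
member 2 (1-2): L=1.7718, (cx,cy)=(0.8088,-0.5881)
solve A·x = −loads:
  F[0-1] = -1845.3337 N (compression)
  F[0-2] = +2605.0263 N (tension)
  F[1-2] = -3220.9137 N (compression)
  Rx@0 = -1068.4100 N
  Ry@0 = +1021.7959 N
  Ry@2 = +1894.2341 N

2605.026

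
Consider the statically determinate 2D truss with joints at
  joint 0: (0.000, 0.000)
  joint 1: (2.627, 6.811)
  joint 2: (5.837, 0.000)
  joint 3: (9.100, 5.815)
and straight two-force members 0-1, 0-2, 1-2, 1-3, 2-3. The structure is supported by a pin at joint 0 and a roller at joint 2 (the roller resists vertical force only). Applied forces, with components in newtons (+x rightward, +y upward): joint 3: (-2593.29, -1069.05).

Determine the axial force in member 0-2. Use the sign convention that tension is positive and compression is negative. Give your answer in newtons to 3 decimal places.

-1827.331

N=4 nodes, M=5 members, R=3 reactions → 2N=8, M+R=8
member 0 (0-1): L=7.3001, (cx,cy)=(0.3599,0.9330)
member 1 (0-2): L=5.8370, (cx,cy)=(1.0000,0.0000)
member 2 (1-2): L=7.5295, (cx,cy)=(0.4263,-0.9046)
member 3 (1-3): L=6.5492, (cx,cy)=(0.9884,-0.1521)
member 4 (2-3): L=6.6679, (cx,cy)=(0.4894,0.8721)
solve A·x = −loads:
  F[0-1] = -2128.4909 N (compression)
  F[0-2] = -1827.3309 N (compression)
  F[1-2] = +2507.5320 N (tension)
  F[1-3] = -1856.5690 N (compression)
  F[2-3] = -1549.6187 N (compression)
  Rx@0 = +2593.2900 N
  Ry@0 = +1985.8954 N
  Ry@2 = -916.8454 N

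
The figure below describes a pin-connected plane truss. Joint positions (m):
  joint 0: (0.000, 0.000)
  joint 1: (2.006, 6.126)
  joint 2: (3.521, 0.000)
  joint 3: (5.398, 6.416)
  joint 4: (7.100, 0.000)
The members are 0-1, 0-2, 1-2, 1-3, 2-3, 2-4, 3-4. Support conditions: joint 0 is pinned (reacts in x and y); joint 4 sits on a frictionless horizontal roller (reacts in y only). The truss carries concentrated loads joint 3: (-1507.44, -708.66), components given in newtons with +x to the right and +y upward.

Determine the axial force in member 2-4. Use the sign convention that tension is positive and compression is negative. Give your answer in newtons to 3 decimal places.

N=5 nodes, M=7 members, R=3 reactions → 2N=10, M+R=10
member 0 (0-1): L=6.4461, (cx,cy)=(0.3112,0.9503)
member 1 (0-2): L=3.5210, (cx,cy)=(1.0000,0.0000)
member 2 (1-2): L=6.3106, (cx,cy)=(0.2401,-0.9708)
member 3 (1-3): L=3.4044, (cx,cy)=(0.9964,0.0852)
member 4 (2-3): L=6.6849, (cx,cy)=(0.2808,0.9598)
member 5 (2-4): L=3.5790, (cx,cy)=(1.0000,0.0000)
member 6 (3-4): L=6.6379, (cx,cy)=(0.2564,-0.9666)
solve A·x = −loads:
  F[0-1] = -1612.1454 N (compression)
  F[0-2] = -1005.7452 N (compression)
  F[1-2] = +1502.3028 N (tension)
  F[1-3] = -865.5046 N (compression)
  F[2-3] = -1519.4938 N (compression)
  F[2-4] = -218.4361 N (compression)
  F[3-4] = +851.9152 N (tension)
  Rx@0 = +1507.4400 N
  Ry@0 = +1532.0950 N
  Ry@4 = -823.4350 N

-218.436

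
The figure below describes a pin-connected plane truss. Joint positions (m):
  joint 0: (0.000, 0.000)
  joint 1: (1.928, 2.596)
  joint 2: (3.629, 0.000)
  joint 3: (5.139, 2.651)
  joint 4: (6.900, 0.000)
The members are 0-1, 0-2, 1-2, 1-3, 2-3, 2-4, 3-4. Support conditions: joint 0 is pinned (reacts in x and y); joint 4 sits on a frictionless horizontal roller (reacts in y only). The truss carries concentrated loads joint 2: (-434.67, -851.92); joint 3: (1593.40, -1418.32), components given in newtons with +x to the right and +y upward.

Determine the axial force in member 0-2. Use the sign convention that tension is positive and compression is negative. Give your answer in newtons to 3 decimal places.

N=5 nodes, M=7 members, R=3 reactions → 2N=10, M+R=10
member 0 (0-1): L=3.2336, (cx,cy)=(0.5962,0.8028)
member 1 (0-2): L=3.6290, (cx,cy)=(1.0000,0.0000)
member 2 (1-2): L=3.1036, (cx,cy)=(0.5481,-0.8364)
member 3 (1-3): L=3.2115, (cx,cy)=(0.9999,0.0171)
member 4 (2-3): L=3.0509, (cx,cy)=(0.4949,0.8689)
member 5 (2-4): L=3.2710, (cx,cy)=(1.0000,0.0000)
member 6 (3-4): L=3.1826, (cx,cy)=(0.5533,-0.8330)
solve A·x = −loads:
  F[0-1] = -191.3905 N (compression)
  F[0-2] = +1272.8433 N (tension)
  F[1-2] = +179.3470 N (tension)
  F[1-3] = -212.4383 N (compression)
  F[2-3] = +807.7857 N (tension)
  F[2-4] = +1406.0031 N (tension)
  F[3-4] = -2541.0226 N (compression)
  Rx@0 = -1158.7300 N
  Ry@0 = +153.6505 N
  Ry@4 = +2116.5895 N

1272.843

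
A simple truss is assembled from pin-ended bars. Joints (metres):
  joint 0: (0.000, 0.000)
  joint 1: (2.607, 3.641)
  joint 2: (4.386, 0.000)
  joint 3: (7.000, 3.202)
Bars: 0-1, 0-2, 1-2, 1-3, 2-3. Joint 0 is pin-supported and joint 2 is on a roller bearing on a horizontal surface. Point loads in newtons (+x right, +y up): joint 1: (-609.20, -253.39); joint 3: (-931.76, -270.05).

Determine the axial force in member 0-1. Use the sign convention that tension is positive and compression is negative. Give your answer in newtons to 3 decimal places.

N=4 nodes, M=5 members, R=3 reactions → 2N=8, M+R=8
member 0 (0-1): L=4.4781, (cx,cy)=(0.5822,0.8131)
member 1 (0-2): L=4.3860, (cx,cy)=(1.0000,0.0000)
member 2 (1-2): L=4.0524, (cx,cy)=(0.4390,-0.8985)
member 3 (1-3): L=4.4149, (cx,cy)=(0.9950,-0.0994)
member 4 (2-3): L=4.1335, (cx,cy)=(0.6324,0.7746)
solve A·x = −loads:
  F[0-1] = -1387.0710 N (compression)
  F[0-2] = -733.4527 N (compression)
  F[1-2] = +1046.3318 N (tension)
  F[1-3] = -660.9248 N (compression)
  F[2-3] = -433.4492 N (compression)
  Rx@0 = +1540.9600 N
  Ry@0 = +1127.7845 N
  Ry@2 = -604.3445 N

-1387.071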